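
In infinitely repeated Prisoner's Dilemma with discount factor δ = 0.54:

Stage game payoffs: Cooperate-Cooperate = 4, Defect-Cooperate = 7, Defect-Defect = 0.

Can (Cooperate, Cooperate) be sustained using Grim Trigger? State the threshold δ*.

δ* = 0.4286; since δ = 0.54 ≥ 0.4286, cooperation can be sustained

Work:
For Grim Trigger:
Cooperate forever: 4/(1-δ)
Defect then punished: 7 + 0·δ/(1-δ)
Need: 4/(1-δ) ≥ 7 + 0·δ/(1-δ)
Solving: δ ≥ (T-R)/(T-P) = (7-4)/(7-0) = 0.4286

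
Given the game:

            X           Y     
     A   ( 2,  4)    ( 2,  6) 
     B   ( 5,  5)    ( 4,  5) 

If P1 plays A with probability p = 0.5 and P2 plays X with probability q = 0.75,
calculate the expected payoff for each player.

E[P1] = 3.375, E[P2] = 4.75

Work:
E[P1] = p·q·π₁(A,X) + p·(1-q)·π₁(A,Y) + (1-p)·q·π₁(B,X) + (1-p)·(1-q)·π₁(B,Y)
= 0.5·0.75·2 + 0.5·0.25·2 + 0.5·0.75·5 + 0.5·0.25·4
= 3.375

E[P2] = 4.75 (similar calculation)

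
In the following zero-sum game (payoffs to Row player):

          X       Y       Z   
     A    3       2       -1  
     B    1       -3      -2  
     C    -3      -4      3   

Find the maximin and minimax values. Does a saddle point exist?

Maximin = -1, Minimax = 2, Saddle: False

Work:
Row minimums: [-1, -3, -4] → maximin = -1
Column maximums: [3, 2, 3] → minimax = 2
No saddle point (maximin ≠ minimax). Mixed strategy needed.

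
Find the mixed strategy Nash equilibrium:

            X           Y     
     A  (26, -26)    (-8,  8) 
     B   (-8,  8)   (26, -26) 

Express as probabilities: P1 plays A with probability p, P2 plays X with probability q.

p = 0.5, q = 0.5

Work:
Find probabilities that make opponent indifferent:
P2 chooses q to make P1 indifferent between A and B
P1 chooses p to make P2 indifferent between X and Y
Mixed NE: P1 plays (A: 0.5, B: 0.5), P2 plays (X: 0.5, Y: 0.5)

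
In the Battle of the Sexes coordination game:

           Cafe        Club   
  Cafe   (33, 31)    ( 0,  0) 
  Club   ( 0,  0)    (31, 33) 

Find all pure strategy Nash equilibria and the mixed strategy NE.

Pure NE: (Cafe, Cafe) and (Club, Club); Mixed NE: p = 0.5156, q = 0.4844

Work:
Check pure NE:
(Cafe, Cafe): (33, 31) - no unilateral deviation beneficial
(Club, Club): (31, 33) - no unilateral deviation beneficial
Mixed NE: P1 plays Cafe with p = 0.5156, P2 plays Cafe with q = 0.4844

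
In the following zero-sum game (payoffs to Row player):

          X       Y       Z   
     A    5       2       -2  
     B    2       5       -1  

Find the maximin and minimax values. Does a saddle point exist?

Maximin = -1, Minimax = -1, Saddle: True

Work:
Row minimums: [-2, -1] → maximin = -1
Column maximums: [5, 5, -1] → minimax = -1
Saddle point exists! Game value = -1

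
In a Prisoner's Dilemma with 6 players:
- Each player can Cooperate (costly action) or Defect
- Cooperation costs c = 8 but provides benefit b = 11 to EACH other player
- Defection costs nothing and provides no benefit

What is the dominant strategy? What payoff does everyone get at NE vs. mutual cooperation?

Dominant: Defect; NE payoff = 0; Coop payoff = 47

Work:
Defect dominates (saves cost c = 8, benefit to others is external)
NE: All defect → everyone gets 0
If all cooperate: each receives (5)×11 - 8 = 47
Social dilemma: 47 > 0 but NE gives 0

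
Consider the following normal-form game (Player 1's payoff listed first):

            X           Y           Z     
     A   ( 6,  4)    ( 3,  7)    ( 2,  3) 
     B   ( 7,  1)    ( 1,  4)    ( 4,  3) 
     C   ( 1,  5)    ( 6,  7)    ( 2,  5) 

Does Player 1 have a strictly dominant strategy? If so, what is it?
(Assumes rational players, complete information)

No strictly dominant strategy exists for Player 1

Work:
A strategy strictly dominates another if it gives a strictly higher payoff against every opponent action. Compare each pair of P1's strategies column-by-column:
  A vs B: [6 vs 7, 3 vs 1, 2 vs 4] → A does not strictly dominate B (column X: 6 ≤ 7)
  A vs C: [6 vs 1, 3 vs 6, 2 vs 2] → A does not strictly dominate C (column Y: 3 ≤ 6)
  B vs A: [7 vs 6, 1 vs 3, 4 vs 2] → B does not strictly dominate A (column Y: 1 ≤ 3)
  B vs C: [7 vs 1, 1 vs 6, 4 vs 2] → B does not strictly dominate C (column Y: 1 ≤ 6)
  C vs A: [1 vs 6, 6 vs 3, 2 vs 2] → C does not strictly dominate A (column X: 1 ≤ 6)
  C vs B: [1 vs 7, 6 vs 1, 2 vs 4] → C does not strictly dominate B (column X: 1 ≤ 7)
No single strategy strictly dominates all others → no strictly dominant strategy.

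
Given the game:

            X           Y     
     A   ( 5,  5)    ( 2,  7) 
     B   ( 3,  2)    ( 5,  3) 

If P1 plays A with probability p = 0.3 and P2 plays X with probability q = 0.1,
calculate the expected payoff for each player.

E[P1] = 4.05, E[P2] = 4.07

Work:
E[P1] = p·q·π₁(A,X) + p·(1-q)·π₁(A,Y) + (1-p)·q·π₁(B,X) + (1-p)·(1-q)·π₁(B,Y)
= 0.3·0.1·5 + 0.3·0.9·2 + 0.7·0.1·3 + 0.7·0.9·5
= 4.05

E[P2] = 4.07 (similar calculation)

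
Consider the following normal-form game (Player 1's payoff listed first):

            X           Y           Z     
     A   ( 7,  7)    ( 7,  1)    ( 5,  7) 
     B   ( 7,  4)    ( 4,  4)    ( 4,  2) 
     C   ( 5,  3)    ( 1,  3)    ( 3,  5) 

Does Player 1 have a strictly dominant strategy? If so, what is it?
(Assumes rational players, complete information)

No strictly dominant strategy exists for Player 1

Work:
A strategy strictly dominates another if it gives a strictly higher payoff against every opponent action. Compare each pair of P1's strategies column-by-column:
  A vs B: [7 vs 7, 7 vs 4, 5 vs 4] → A does not strictly dominate B (column X: 7 ≤ 7)
  A vs C: [7 vs 5, 7 vs 1, 5 vs 3] → A strictly dominates C
  B vs A: [7 vs 7, 4 vs 7, 4 vs 5] → B does not strictly dominate A (column X: 7 ≤ 7)
  B vs C: [7 vs 5, 4 vs 1, 4 vs 3] → B strictly dominates C
  C vs A: [5 vs 7, 1 vs 7, 3 vs 5] → C does not strictly dominate A (column X: 5 ≤ 7)
  C vs B: [5 vs 7, 1 vs 4, 3 vs 4] → C does not strictly dominate B (column X: 5 ≤ 7)
No single strategy strictly dominates all others → no strictly dominant strategy.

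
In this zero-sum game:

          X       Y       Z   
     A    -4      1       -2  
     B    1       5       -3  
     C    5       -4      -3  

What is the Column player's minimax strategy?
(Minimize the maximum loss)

Column should play Z, value = -2

Work:
Column player minimizes Row's maximum payoff:
Column X: max payoff to Row = 5
Column Y: max payoff to Row = 5
Column Z: max payoff to Row = -2
Minimum is -2, achieved by column Z.
Minimax strategy: Z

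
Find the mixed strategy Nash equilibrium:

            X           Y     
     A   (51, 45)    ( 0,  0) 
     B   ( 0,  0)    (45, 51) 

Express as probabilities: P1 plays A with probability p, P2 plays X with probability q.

p = 0.5312, q = 0.4688

Work:
Find probabilities that make opponent indifferent:
P2 chooses q to make P1 indifferent between A and B
P1 chooses p to make P2 indifferent between X and Y
Mixed NE: P1 plays (A: 0.5312, B: 0.4688), P2 plays (X: 0.4688, Y: 0.5312)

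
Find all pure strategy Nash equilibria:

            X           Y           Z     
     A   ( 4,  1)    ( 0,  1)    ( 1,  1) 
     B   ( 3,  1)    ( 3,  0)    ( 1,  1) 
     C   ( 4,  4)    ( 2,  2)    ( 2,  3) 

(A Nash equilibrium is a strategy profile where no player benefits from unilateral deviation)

Nash equilibrium: (A, X), (C, X)

Work:
Best responses:
  P1 vs X: payoffs [4, 3, 4] → best response A/C (payoff 4)
  P1 vs Y: payoffs [0, 3, 2] → best response B (payoff 3)
  P1 vs Z: payoffs [1, 1, 2] → best response C (payoff 2)
  P2 vs A: payoffs [1, 1, 1] → best response X/Y/Z (payoff 1)
  P2 vs B: payoffs [1, 0, 1] → best response X/Z (payoff 1)
  P2 vs C: payoffs [4, 2, 3] → best response X (payoff 4)
Mutual best responses: (A,X), (C,X) → Nash equilibria.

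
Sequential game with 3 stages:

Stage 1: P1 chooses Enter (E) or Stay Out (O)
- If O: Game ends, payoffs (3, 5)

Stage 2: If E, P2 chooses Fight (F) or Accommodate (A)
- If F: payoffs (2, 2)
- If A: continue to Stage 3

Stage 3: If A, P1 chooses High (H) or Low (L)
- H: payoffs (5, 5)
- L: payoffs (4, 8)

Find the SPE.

SPE: (E, A, H); Outcome (5, 5)

Work:
Stage 3: P1 chooses H (5 vs 4)
Stage 2: P2: F->2, A->5 (anticipating H). Choose A
Stage 1: P1: O->3, E->5 (anticipating A, H). Choose E
SPE path: E -> A -> H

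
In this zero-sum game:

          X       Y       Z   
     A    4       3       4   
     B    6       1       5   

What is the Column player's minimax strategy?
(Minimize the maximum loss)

Column should play Y, value = 3

Work:
Column player minimizes Row's maximum payoff:
Column X: max payoff to Row = 6
Column Y: max payoff to Row = 3
Column Z: max payoff to Row = 5
Minimum is 3, achieved by column Y.
Minimax strategy: Y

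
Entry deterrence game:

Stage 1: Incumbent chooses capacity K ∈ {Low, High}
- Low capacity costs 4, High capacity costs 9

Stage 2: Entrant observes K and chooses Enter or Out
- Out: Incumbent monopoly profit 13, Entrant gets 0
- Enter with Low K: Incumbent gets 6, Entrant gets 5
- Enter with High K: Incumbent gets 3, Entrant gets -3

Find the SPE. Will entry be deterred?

SPE: (High, Enter|Low, Out|High); Entry deterred. Incumbent net profit = 4

Work:
After Low K: Entrant enters (5 > 0)
After High K: Entrant stays out (-3 < 0)
Incumbent: Low → 6−4=2, High → 13−9=4
Incumbent chooses High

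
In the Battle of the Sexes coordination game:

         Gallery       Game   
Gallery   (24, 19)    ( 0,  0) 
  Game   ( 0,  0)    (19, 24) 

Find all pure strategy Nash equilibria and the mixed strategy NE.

Pure NE: (Gallery, Gallery) and (Game, Game); Mixed NE: p = 0.5581, q = 0.4419

Work:
Check pure NE:
(Gallery, Gallery): (24, 19) - no unilateral deviation beneficial
(Game, Game): (19, 24) - no unilateral deviation beneficial
Mixed NE: P1 plays Gallery with p = 0.5581, P2 plays Gallery with q = 0.4419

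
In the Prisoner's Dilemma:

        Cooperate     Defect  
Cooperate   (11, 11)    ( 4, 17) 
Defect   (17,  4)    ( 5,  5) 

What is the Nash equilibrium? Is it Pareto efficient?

(Defect, Defect) is NE; not Pareto efficient

Work:
Defect dominates Cooperate for both players:
If P2 cooperates: Defect (17) > Cooperate (11)
If P2 defects: Defect (5) > Cooperate (4)
NE: (Defect, Defect) with payoff (5, 5)
But (Cooperate, Cooperate) = (11, 11) Pareto dominates (5, 5)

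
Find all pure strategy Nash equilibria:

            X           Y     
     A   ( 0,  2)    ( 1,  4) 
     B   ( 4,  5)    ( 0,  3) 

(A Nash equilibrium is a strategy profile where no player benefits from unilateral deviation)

Nash equilibrium: (A, Y), (B, X)

Work:
Best responses:
  P1 vs X: payoffs [0, 4] → best response B (payoff 4)
  P1 vs Y: payoffs [1, 0] → best response A (payoff 1)
  P2 vs A: payoffs [2, 4] → best response Y (payoff 4)
  P2 vs B: payoffs [5, 3] → best response X (payoff 5)
Mutual best responses: (A,Y), (B,X) → Nash equilibria.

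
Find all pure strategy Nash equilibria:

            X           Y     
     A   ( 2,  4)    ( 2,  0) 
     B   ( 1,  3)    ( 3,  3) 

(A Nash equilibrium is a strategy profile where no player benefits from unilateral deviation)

Nash equilibrium: (A, X), (B, Y)

Work:
Best responses:
  P1 vs X: payoffs [2, 1] → best response A (payoff 2)
  P1 vs Y: payoffs [2, 3] → best response B (payoff 3)
  P2 vs A: payoffs [4, 0] → best response X (payoff 4)
  P2 vs B: payoffs [3, 3] → best response X/Y (payoff 3)
Mutual best responses: (A,X), (B,Y) → Nash equilibria.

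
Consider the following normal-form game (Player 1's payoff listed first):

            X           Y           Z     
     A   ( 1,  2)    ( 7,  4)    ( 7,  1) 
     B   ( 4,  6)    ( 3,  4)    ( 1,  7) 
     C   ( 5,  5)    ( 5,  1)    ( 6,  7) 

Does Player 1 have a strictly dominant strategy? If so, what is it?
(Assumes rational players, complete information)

No strictly dominant strategy exists for Player 1

Work:
A strategy strictly dominates another if it gives a strictly higher payoff against every opponent action. Compare each pair of P1's strategies column-by-column:
  A vs B: [1 vs 4, 7 vs 3, 7 vs 1] → A does not strictly dominate B (column X: 1 ≤ 4)
  A vs C: [1 vs 5, 7 vs 5, 7 vs 6] → A does not strictly dominate C (column X: 1 ≤ 5)
  B vs A: [4 vs 1, 3 vs 7, 1 vs 7] → B does not strictly dominate A (column Y: 3 ≤ 7)
  B vs C: [4 vs 5, 3 vs 5, 1 vs 6] → B does not strictly dominate C (column X: 4 ≤ 5)
  C vs A: [5 vs 1, 5 vs 7, 6 vs 7] → C does not strictly dominate A (column Y: 5 ≤ 7)
  C vs B: [5 vs 4, 5 vs 3, 6 vs 1] → C strictly dominates B
No single strategy strictly dominates all others → no strictly dominant strategy.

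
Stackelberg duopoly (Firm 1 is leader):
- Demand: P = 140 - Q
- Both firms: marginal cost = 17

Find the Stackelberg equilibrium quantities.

q₁* (leader) = 61.5, q₂* (follower) = 30.75

Work:
Follower's reaction: q₂ = (a - c - q₁)/2
Leader substitutes: π₁ = q₁·(a - q₁ - (a-c-q₁)/2 - c)
FOC: q₁* = (140 - 17)/2 = 61.50
Then: q₂* = (140 - 17 - 61.5)/2 = 30.75
Leader has first-mover advantage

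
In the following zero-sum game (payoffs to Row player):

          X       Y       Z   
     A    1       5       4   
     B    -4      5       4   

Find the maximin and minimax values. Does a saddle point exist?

Maximin = 1, Minimax = 1, Saddle: True

Work:
Row minimums: [1, -4] → maximin = 1
Column maximums: [1, 5, 4] → minimax = 1
Saddle point exists! Game value = 1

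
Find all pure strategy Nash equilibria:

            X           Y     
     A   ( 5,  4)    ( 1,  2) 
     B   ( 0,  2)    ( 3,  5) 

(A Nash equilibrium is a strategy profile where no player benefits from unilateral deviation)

Nash equilibrium: (A, X), (B, Y)

Work:
Best responses:
  P1 vs X: payoffs [5, 0] → best response A (payoff 5)
  P1 vs Y: payoffs [1, 3] → best response B (payoff 3)
  P2 vs A: payoffs [4, 2] → best response X (payoff 4)
  P2 vs B: payoffs [2, 5] → best response Y (payoff 5)
Mutual best responses: (A,X), (B,Y) → Nash equilibria.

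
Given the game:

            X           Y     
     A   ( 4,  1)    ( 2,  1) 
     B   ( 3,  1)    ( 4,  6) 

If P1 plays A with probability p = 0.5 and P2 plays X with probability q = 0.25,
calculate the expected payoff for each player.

E[P1] = 3.125, E[P2] = 2.875

Work:
E[P1] = p·q·π₁(A,X) + p·(1-q)·π₁(A,Y) + (1-p)·q·π₁(B,X) + (1-p)·(1-q)·π₁(B,Y)
= 0.5·0.25·4 + 0.5·0.75·2 + 0.5·0.25·3 + 0.5·0.75·4
= 3.125

E[P2] = 2.875 (similar calculation)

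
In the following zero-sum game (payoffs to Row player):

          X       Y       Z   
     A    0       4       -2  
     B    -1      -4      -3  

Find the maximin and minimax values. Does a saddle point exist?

Maximin = -2, Minimax = -2, Saddle: True

Work:
Row minimums: [-2, -4] → maximin = -2
Column maximums: [0, 4, -2] → minimax = -2
Saddle point exists! Game value = -2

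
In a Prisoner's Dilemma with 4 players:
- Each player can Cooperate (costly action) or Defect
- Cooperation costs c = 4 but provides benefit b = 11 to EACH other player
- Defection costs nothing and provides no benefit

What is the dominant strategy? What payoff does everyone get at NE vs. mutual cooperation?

Dominant: Defect; NE payoff = 0; Coop payoff = 29

Work:
Defect dominates (saves cost c = 4, benefit to others is external)
NE: All defect → everyone gets 0
If all cooperate: each receives (3)×11 - 4 = 29
Social dilemma: 29 > 0 but NE gives 0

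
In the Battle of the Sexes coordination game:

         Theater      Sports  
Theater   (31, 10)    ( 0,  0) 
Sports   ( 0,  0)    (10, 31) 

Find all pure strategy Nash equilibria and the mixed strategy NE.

Pure NE: (Theater, Theater) and (Sports, Sports); Mixed NE: p = 0.7561, q = 0.2439

Work:
Check pure NE:
(Theater, Theater): (31, 10) - no unilateral deviation beneficial
(Sports, Sports): (10, 31) - no unilateral deviation beneficial
Mixed NE: P1 plays Theater with p = 0.7561, P2 plays Theater with q = 0.2439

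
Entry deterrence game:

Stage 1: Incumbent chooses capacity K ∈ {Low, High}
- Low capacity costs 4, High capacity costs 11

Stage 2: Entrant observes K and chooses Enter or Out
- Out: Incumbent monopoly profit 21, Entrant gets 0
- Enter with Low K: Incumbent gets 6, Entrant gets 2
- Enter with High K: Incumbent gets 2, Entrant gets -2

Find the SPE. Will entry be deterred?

SPE: (High, Enter|Low, Out|High); Entry deterred. Incumbent net profit = 10

Work:
After Low K: Entrant enters (2 > 0)
After High K: Entrant stays out (-2 < 0)
Incumbent: Low → 6−4=2, High → 21−11=10
Incumbent chooses High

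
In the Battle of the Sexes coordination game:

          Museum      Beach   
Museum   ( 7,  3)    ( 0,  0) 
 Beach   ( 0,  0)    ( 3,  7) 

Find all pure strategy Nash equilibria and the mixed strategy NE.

Pure NE: (Museum, Museum) and (Beach, Beach); Mixed NE: p = 0.7, q = 0.3

Work:
Check pure NE:
(Museum, Museum): (7, 3) - no unilateral deviation beneficial
(Beach, Beach): (3, 7) - no unilateral deviation beneficial
Mixed NE: P1 plays Museum with p = 0.7, P2 plays Museum with q = 0.3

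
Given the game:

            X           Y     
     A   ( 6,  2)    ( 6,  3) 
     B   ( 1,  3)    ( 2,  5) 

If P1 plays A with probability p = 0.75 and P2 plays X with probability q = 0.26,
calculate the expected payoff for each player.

E[P1] = 4.935, E[P2] = 3.175

Work:
E[P1] = p·q·π₁(A,X) + p·(1-q)·π₁(A,Y) + (1-p)·q·π₁(B,X) + (1-p)·(1-q)·π₁(B,Y)
= 0.75·0.26·6 + 0.75·0.74·6 + 0.25·0.26·1 + 0.25·0.74·2
= 4.935

E[P2] = 3.175 (similar calculation)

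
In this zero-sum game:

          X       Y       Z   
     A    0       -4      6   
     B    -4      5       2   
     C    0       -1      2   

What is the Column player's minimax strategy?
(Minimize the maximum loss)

Column should play X, value = 0

Work:
Column player minimizes Row's maximum payoff:
Column X: max payoff to Row = 0
Column Y: max payoff to Row = 5
Column Z: max payoff to Row = 6
Minimum is 0, achieved by column X.
Minimax strategy: X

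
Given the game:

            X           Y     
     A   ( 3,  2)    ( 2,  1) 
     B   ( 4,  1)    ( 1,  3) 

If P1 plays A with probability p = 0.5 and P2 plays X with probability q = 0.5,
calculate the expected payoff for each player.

E[P1] = 2.5, E[P2] = 1.75

Work:
E[P1] = p·q·π₁(A,X) + p·(1-q)·π₁(A,Y) + (1-p)·q·π₁(B,X) + (1-p)·(1-q)·π₁(B,Y)
= 0.5·0.5·3 + 0.5·0.5·2 + 0.5·0.5·4 + 0.5·0.5·1
= 2.5

E[P2] = 1.75 (similar calculation)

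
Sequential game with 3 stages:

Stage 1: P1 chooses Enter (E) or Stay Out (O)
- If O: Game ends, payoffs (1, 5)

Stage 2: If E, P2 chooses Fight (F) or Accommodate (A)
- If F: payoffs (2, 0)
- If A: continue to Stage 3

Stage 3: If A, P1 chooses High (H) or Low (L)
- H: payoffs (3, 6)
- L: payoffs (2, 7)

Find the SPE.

SPE: (E, A, H); Outcome (3, 6)

Work:
Stage 3: P1 chooses H (3 vs 2)
Stage 2: P2: F->0, A->6 (anticipating H). Choose A
Stage 1: P1: O->1, E->3 (anticipating A, H). Choose E
SPE path: E -> A -> H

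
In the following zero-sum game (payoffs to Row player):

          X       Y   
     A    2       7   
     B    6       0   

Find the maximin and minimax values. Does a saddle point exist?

Maximin = 2, Minimax = 6, Saddle: False

Work:
Row minimums: [2, 0] → maximin = 2
Column maximums: [6, 7] → minimax = 6
No saddle point (maximin ≠ minimax). Mixed strategy needed.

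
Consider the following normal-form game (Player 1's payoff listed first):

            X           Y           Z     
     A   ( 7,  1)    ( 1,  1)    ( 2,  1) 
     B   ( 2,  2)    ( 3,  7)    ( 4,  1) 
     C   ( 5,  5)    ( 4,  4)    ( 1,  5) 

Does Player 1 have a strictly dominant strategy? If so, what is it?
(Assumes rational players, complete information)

No strictly dominant strategy exists for Player 1

Work:
A strategy strictly dominates another if it gives a strictly higher payoff against every opponent action. Compare each pair of P1's strategies column-by-column:
  A vs B: [7 vs 2, 1 vs 3, 2 vs 4] → A does not strictly dominate B (column Y: 1 ≤ 3)
  A vs C: [7 vs 5, 1 vs 4, 2 vs 1] → A does not strictly dominate C (column Y: 1 ≤ 4)
  B vs A: [2 vs 7, 3 vs 1, 4 vs 2] → B does not strictly dominate A (column X: 2 ≤ 7)
  B vs C: [2 vs 5, 3 vs 4, 4 vs 1] → B does not strictly dominate C (column X: 2 ≤ 5)
  C vs A: [5 vs 7, 4 vs 1, 1 vs 2] → C does not strictly dominate A (column X: 5 ≤ 7)
  C vs B: [5 vs 2, 4 vs 3, 1 vs 4] → C does not strictly dominate B (column Z: 1 ≤ 4)
No single strategy strictly dominates all others → no strictly dominant strategy.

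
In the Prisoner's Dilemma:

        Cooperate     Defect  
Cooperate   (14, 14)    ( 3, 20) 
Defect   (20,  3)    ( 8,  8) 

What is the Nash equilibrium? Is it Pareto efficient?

(Defect, Defect) is NE; not Pareto efficient

Work:
Defect dominates Cooperate for both players:
If P2 cooperates: Defect (20) > Cooperate (14)
If P2 defects: Defect (8) > Cooperate (3)
NE: (Defect, Defect) with payoff (8, 8)
But (Cooperate, Cooperate) = (14, 14) Pareto dominates (8, 8)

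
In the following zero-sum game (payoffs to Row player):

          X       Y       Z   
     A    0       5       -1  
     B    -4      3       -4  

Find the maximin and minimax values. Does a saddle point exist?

Maximin = -1, Minimax = -1, Saddle: True

Work:
Row minimums: [-1, -4] → maximin = -1
Column maximums: [0, 5, -1] → minimax = -1
Saddle point exists! Game value = -1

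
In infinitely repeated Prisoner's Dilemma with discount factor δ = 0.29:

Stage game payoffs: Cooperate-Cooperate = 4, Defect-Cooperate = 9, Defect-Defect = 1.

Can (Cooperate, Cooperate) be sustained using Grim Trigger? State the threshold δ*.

δ* = 0.625; since δ = 0.29 < 0.625, cooperation cannot be sustained

Work:
For Grim Trigger:
Cooperate forever: 4/(1-δ)
Defect then punished: 9 + 1·δ/(1-δ)
Need: 4/(1-δ) ≥ 9 + 1·δ/(1-δ)
Solving: δ ≥ (T-R)/(T-P) = (9-4)/(9-1) = 0.625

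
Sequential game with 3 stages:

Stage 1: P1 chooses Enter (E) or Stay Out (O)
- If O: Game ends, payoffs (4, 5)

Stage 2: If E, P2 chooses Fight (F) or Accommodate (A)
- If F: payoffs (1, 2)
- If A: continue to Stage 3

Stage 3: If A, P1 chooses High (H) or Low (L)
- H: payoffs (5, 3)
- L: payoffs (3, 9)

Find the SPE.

SPE: (E, A, H); Outcome (5, 3)

Work:
Stage 3: P1 chooses H (5 vs 3)
Stage 2: P2: F->2, A->3 (anticipating H). Choose A
Stage 1: P1: O->4, E->5 (anticipating A, H). Choose E
SPE path: E -> A -> H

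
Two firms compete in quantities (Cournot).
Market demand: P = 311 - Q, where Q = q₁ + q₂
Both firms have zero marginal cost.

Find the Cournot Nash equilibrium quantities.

q₁* = q₂* = 103.67; P* = 103.67

Work:
Profit: π_i = P·q_i = (a - q_i - q_j)·q_i
FOC: ∂π_i/∂q_i = a - 2q_i - q_j = 0
Reaction function: q_i = (311 - q_j)/2
Symmetry: q* = 311/3 = 103.67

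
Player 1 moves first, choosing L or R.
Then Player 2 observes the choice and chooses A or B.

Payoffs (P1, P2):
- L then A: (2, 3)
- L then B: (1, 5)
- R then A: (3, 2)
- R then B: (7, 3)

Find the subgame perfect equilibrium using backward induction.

P1 plays R, P2 plays B after L and B after R; Payoff (7, 3)

Work:
Backward induction:
After L: P2 chooses B → P1 gets 1
After R: P2 chooses B → P1 gets 7
P1 chooses R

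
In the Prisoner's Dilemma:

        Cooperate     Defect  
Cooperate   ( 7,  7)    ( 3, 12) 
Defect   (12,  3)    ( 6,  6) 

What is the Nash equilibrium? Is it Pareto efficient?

(Defect, Defect) is NE; not Pareto efficient

Work:
Defect dominates Cooperate for both players:
If P2 cooperates: Defect (12) > Cooperate (7)
If P2 defects: Defect (6) > Cooperate (3)
NE: (Defect, Defect) with payoff (6, 6)
But (Cooperate, Cooperate) = (7, 7) Pareto dominates (6, 6)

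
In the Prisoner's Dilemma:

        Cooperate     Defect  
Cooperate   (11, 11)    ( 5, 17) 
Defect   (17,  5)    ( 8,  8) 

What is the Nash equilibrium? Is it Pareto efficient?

(Defect, Defect) is NE; not Pareto efficient

Work:
Defect dominates Cooperate for both players:
If P2 cooperates: Defect (17) > Cooperate (11)
If P2 defects: Defect (8) > Cooperate (5)
NE: (Defect, Defect) with payoff (8, 8)
But (Cooperate, Cooperate) = (11, 11) Pareto dominates (8, 8)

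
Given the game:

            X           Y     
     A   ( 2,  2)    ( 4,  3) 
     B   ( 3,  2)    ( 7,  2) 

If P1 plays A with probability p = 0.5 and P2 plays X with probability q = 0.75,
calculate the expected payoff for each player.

E[P1] = 3.25, E[P2] = 2.125

Work:
E[P1] = p·q·π₁(A,X) + p·(1-q)·π₁(A,Y) + (1-p)·q·π₁(B,X) + (1-p)·(1-q)·π₁(B,Y)
= 0.5·0.75·2 + 0.5·0.25·4 + 0.5·0.75·3 + 0.5·0.25·7
= 3.25

E[P2] = 2.125 (similar calculation)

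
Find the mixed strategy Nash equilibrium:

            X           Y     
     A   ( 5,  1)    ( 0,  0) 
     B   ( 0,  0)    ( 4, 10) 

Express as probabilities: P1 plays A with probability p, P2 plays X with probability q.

p = 0.9091, q = 0.4444

Work:
Find probabilities that make opponent indifferent:
P2 chooses q to make P1 indifferent between A and B
P1 chooses p to make P2 indifferent between X and Y
Mixed NE: P1 plays (A: 0.9091, B: 0.0909), P2 plays (X: 0.4444, Y: 0.5556)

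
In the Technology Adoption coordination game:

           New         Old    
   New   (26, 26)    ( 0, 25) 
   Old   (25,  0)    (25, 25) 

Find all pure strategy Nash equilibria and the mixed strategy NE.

Pure NE: (New, New) and (Old, Old); Mixed NE: p = 0.9615, q = 0.9615

Work:
Check pure NE:
(New, New): (26, 26) - no unilateral deviation beneficial
(Old, Old): (25, 25) - no unilateral deviation beneficial
Mixed NE: P1 plays New with p = 0.9615, P2 plays New with q = 0.9615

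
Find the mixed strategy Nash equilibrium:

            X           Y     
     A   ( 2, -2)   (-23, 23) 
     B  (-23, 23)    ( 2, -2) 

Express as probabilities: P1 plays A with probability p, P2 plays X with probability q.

p = 0.5, q = 0.5

Work:
Find probabilities that make opponent indifferent:
P2 chooses q to make P1 indifferent between A and B
P1 chooses p to make P2 indifferent between X and Y
Mixed NE: P1 plays (A: 0.5, B: 0.5), P2 plays (X: 0.5, Y: 0.5)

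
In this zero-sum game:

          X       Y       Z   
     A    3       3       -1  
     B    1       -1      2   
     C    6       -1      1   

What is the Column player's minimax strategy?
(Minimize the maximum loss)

Column should play Z, value = 2

Work:
Column player minimizes Row's maximum payoff:
Column X: max payoff to Row = 6
Column Y: max payoff to Row = 3
Column Z: max payoff to Row = 2
Minimum is 2, achieved by column Z.
Minimax strategy: Z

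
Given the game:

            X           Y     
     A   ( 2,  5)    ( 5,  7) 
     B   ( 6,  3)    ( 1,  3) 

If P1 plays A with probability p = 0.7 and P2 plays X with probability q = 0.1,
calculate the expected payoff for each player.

E[P1] = 3.74, E[P2] = 5.66

Work:
E[P1] = p·q·π₁(A,X) + p·(1-q)·π₁(A,Y) + (1-p)·q·π₁(B,X) + (1-p)·(1-q)·π₁(B,Y)
= 0.7·0.1·2 + 0.7·0.9·5 + 0.3·0.1·6 + 0.3·0.9·1
= 3.74

E[P2] = 5.66 (similar calculation)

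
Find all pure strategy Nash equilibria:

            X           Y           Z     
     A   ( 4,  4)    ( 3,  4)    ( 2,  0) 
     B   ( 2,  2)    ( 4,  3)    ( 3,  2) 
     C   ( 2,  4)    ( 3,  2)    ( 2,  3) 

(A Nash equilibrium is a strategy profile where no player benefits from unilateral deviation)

Nash equilibrium: (A, X), (B, Y)

Work:
Best responses:
  P1 vs X: payoffs [4, 2, 2] → best response A (payoff 4)
  P1 vs Y: payoffs [3, 4, 3] → best response B (payoff 4)
  P1 vs Z: payoffs [2, 3, 2] → best response B (payoff 3)
  P2 vs A: payoffs [4, 4, 0] → best response X/Y (payoff 4)
  P2 vs B: payoffs [2, 3, 2] → best response Y (payoff 3)
  P2 vs C: payoffs [4, 2, 3] → best response X (payoff 4)
Mutual best responses: (A,X), (B,Y) → Nash equilibria.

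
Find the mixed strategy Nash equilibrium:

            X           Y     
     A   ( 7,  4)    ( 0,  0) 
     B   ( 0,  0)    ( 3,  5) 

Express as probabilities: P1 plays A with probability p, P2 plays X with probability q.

p = 0.5556, q = 0.3

Work:
Find probabilities that make opponent indifferent:
P2 chooses q to make P1 indifferent between A and B
P1 chooses p to make P2 indifferent between X and Y
Mixed NE: P1 plays (A: 0.5556, B: 0.4444), P2 plays (X: 0.3, Y: 0.7)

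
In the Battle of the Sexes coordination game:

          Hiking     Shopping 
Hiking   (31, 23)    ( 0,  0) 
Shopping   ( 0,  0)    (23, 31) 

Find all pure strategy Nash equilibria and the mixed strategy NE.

Pure NE: (Hiking, Hiking) and (Shopping, Shopping); Mixed NE: p = 0.5741, q = 0.4259

Work:
Check pure NE:
(Hiking, Hiking): (31, 23) - no unilateral deviation beneficial
(Shopping, Shopping): (23, 31) - no unilateral deviation beneficial
Mixed NE: P1 plays Hiking with p = 0.5741, P2 plays Hiking with q = 0.4259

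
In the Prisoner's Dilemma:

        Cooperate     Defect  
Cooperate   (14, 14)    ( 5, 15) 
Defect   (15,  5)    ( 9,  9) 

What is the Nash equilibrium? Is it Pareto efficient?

(Defect, Defect) is NE; not Pareto efficient

Work:
Defect dominates Cooperate for both players:
If P2 cooperates: Defect (15) > Cooperate (14)
If P2 defects: Defect (9) > Cooperate (5)
NE: (Defect, Defect) with payoff (9, 9)
But (Cooperate, Cooperate) = (14, 14) Pareto dominates (9, 9)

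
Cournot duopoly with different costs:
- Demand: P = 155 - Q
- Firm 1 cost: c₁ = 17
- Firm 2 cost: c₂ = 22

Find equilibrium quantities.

q₁* = 47.67, q₂* = 42.67

Work:
Reaction: q₁ = (155 - 17 - q₂)/2
Reaction: q₂ = (155 - 22 - q₁)/2
Solve simultaneously:
q₁* = (155 - 2×17 + 22)/3 = 47.67
q₂* = (155 - 2×22 + 17)/3 = 42.67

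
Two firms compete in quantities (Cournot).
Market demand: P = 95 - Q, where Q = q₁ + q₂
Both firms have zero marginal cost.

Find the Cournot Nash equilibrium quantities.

q₁* = q₂* = 31.67; P* = 31.67

Work:
Profit: π_i = P·q_i = (a - q_i - q_j)·q_i
FOC: ∂π_i/∂q_i = a - 2q_i - q_j = 0
Reaction function: q_i = (95 - q_j)/2
Symmetry: q* = 95/3 = 31.67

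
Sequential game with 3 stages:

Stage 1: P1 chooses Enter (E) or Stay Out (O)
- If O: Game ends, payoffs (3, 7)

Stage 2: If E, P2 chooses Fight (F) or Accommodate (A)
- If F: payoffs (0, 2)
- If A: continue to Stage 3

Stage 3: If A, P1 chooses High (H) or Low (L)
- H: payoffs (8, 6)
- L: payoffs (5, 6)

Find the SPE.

SPE: (E, A, H); Outcome (8, 6)

Work:
Stage 3: P1 chooses H (8 vs 5)
Stage 2: P2: F->2, A->6 (anticipating H). Choose A
Stage 1: P1: O->3, E->8 (anticipating A, H). Choose E
SPE path: E -> A -> H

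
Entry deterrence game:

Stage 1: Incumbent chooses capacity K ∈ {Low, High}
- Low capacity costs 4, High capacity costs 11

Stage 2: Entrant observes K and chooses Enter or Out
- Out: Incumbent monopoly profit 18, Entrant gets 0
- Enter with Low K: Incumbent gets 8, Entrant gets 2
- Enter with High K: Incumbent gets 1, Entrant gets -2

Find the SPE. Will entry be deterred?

SPE: (High, Enter|Low, Out|High); Entry deterred. Incumbent net profit = 7

Work:
After Low K: Entrant enters (2 > 0)
After High K: Entrant stays out (-2 < 0)
Incumbent: Low → 8−4=4, High → 18−11=7
Incumbent chooses High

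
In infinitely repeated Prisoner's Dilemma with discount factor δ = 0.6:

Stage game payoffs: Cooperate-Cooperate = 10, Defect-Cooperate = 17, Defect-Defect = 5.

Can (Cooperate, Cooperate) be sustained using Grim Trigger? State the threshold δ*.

δ* = 0.5833; since δ = 0.6 ≥ 0.5833, cooperation can be sustained

Work:
For Grim Trigger:
Cooperate forever: 10/(1-δ)
Defect then punished: 17 + 5·δ/(1-δ)
Need: 10/(1-δ) ≥ 17 + 5·δ/(1-δ)
Solving: δ ≥ (T-R)/(T-P) = (17-10)/(17-5) = 0.5833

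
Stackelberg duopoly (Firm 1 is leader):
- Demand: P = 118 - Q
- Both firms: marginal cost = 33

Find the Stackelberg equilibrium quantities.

q₁* (leader) = 42.5, q₂* (follower) = 21.25

Work:
Follower's reaction: q₂ = (a - c - q₁)/2
Leader substitutes: π₁ = q₁·(a - q₁ - (a-c-q₁)/2 - c)
FOC: q₁* = (118 - 33)/2 = 42.50
Then: q₂* = (118 - 33 - 42.5)/2 = 21.25
Leader has first-mover advantage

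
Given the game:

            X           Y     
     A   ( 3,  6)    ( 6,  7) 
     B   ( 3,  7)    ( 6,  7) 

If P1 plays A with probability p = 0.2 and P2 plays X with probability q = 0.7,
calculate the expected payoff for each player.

E[P1] = 3.9, E[P2] = 6.86

Work:
E[P1] = p·q·π₁(A,X) + p·(1-q)·π₁(A,Y) + (1-p)·q·π₁(B,X) + (1-p)·(1-q)·π₁(B,Y)
= 0.2·0.7·3 + 0.2·0.3·6 + 0.8·0.7·3 + 0.8·0.3·6
= 3.9

E[P2] = 6.86 (similar calculation)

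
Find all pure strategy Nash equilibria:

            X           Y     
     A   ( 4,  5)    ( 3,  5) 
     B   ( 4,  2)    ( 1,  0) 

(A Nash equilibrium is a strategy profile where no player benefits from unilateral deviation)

Nash equilibrium: (A, X), (A, Y), (B, X)

Work:
Best responses:
  P1 vs X: payoffs [4, 4] → best response A/B (payoff 4)
  P1 vs Y: payoffs [3, 1] → best response A (payoff 3)
  P2 vs A: payoffs [5, 5] → best response X/Y (payoff 5)
  P2 vs B: payoffs [2, 0] → best response X (payoff 2)
Mutual best responses: (A,X), (A,Y), (B,X) → Nash equilibria.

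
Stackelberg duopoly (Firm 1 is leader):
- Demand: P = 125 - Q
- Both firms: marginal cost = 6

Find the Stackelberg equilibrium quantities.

q₁* (leader) = 59.5, q₂* (follower) = 29.75

Work:
Follower's reaction: q₂ = (a - c - q₁)/2
Leader substitutes: π₁ = q₁·(a - q₁ - (a-c-q₁)/2 - c)
FOC: q₁* = (125 - 6)/2 = 59.50
Then: q₂* = (125 - 6 - 59.5)/2 = 29.75
Leader has first-mover advantage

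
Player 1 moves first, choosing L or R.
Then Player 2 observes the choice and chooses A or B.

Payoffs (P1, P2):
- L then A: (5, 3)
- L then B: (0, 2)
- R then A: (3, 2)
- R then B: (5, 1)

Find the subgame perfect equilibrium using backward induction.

P1 plays L, P2 plays A after L and A after R; Payoff (5, 3)

Work:
Backward induction:
After L: P2 chooses A → P1 gets 5
After R: P2 chooses A → P1 gets 3
P1 chooses L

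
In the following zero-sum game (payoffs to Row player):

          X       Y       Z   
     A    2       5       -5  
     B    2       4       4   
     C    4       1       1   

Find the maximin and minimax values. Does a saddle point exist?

Maximin = 2, Minimax = 4, Saddle: False

Work:
Row minimums: [-5, 2, 1] → maximin = 2
Column maximums: [4, 5, 4] → minimax = 4
No saddle point (maximin ≠ minimax). Mixed strategy needed.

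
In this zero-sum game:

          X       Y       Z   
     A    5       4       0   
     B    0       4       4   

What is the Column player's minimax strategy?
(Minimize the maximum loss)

Column should play Y or Z (all achieve the minimum), value = 4

Work:
Column player minimizes Row's maximum payoff:
Column X: max payoff to Row = 5
Column Y: max payoff to Row = 4
Column Z: max payoff to Row = 4
Minimum is 4, achieved by columns Y, Z (tied).
Each of Y or Z is a minimax strategy.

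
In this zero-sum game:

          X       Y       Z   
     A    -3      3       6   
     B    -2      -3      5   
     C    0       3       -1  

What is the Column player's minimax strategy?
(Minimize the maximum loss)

Column should play X, value = 0

Work:
Column player minimizes Row's maximum payoff:
Column X: max payoff to Row = 0
Column Y: max payoff to Row = 3
Column Z: max payoff to Row = 6
Minimum is 0, achieved by column X.
Minimax strategy: X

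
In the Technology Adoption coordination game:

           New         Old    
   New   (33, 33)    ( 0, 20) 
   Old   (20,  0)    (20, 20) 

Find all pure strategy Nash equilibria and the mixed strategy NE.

Pure NE: (New, New) and (Old, Old); Mixed NE: p = 0.6061, q = 0.6061

Work:
Check pure NE:
(New, New): (33, 33) - no unilateral deviation beneficial
(Old, Old): (20, 20) - no unilateral deviation beneficial
Mixed NE: P1 plays New with p = 0.6061, P2 plays New with q = 0.6061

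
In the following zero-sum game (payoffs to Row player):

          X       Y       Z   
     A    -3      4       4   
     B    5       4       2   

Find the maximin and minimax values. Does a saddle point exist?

Maximin = 2, Minimax = 4, Saddle: False

Work:
Row minimums: [-3, 2] → maximin = 2
Column maximums: [5, 4, 4] → minimax = 4
No saddle point (maximin ≠ minimax). Mixed strategy needed.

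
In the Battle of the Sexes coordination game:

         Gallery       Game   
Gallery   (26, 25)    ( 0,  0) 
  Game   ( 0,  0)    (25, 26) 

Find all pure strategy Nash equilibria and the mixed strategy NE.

Pure NE: (Gallery, Gallery) and (Game, Game); Mixed NE: p = 0.5098, q = 0.4902

Work:
Check pure NE:
(Gallery, Gallery): (26, 25) - no unilateral deviation beneficial
(Game, Game): (25, 26) - no unilateral deviation beneficial
Mixed NE: P1 plays Gallery with p = 0.5098, P2 plays Gallery with q = 0.4902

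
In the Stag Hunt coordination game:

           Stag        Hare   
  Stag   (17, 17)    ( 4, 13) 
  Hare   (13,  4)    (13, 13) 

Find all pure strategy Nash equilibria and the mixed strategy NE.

Pure NE: (Stag, Stag) and (Hare, Hare); Mixed NE: p = 0.6923, q = 0.6923

Work:
Check pure NE:
(Stag, Stag): (17, 17) - no unilateral deviation beneficial
(Hare, Hare): (13, 13) - no unilateral deviation beneficial
Mixed NE: P1 plays Stag with p = 0.6923, P2 plays Stag with q = 0.6923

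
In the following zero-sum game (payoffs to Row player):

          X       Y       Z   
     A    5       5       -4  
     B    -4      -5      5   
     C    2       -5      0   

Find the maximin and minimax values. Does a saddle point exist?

Maximin = -4, Minimax = 5, Saddle: False

Work:
Row minimums: [-4, -5, -5] → maximin = -4
Column maximums: [5, 5, 5] → minimax = 5
No saddle point (maximin ≠ minimax). Mixed strategy needed.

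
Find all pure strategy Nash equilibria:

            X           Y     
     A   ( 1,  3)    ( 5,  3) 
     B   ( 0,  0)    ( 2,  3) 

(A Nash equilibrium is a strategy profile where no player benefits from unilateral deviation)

Nash equilibrium: (A, X), (A, Y)

Work:
Best responses:
  P1 vs X: payoffs [1, 0] → best response A (payoff 1)
  P1 vs Y: payoffs [5, 2] → best response A (payoff 5)
  P2 vs A: payoffs [3, 3] → best response X/Y (payoff 3)
  P2 vs B: payoffs [0, 3] → best response Y (payoff 3)
Mutual best responses: (A,X), (A,Y) → Nash equilibria.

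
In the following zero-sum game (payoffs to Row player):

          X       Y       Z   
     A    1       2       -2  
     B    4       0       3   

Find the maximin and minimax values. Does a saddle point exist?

Maximin = 0, Minimax = 2, Saddle: False

Work:
Row minimums: [-2, 0] → maximin = 0
Column maximums: [4, 2, 3] → minimax = 2
No saddle point (maximin ≠ minimax). Mixed strategy needed.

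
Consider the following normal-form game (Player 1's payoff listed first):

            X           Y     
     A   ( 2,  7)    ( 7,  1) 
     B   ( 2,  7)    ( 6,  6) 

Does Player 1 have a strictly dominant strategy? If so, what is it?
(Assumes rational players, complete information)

No strictly dominant strategy exists for Player 1

Work:
A strategy strictly dominates another if it gives a strictly higher payoff against every opponent action. Compare each pair of P1's strategies column-by-column:
  A vs B: [2 vs 2, 7 vs 6] → A does not strictly dominate B (column X: 2 ≤ 2)
  B vs A: [2 vs 2, 6 vs 7] → B does not strictly dominate A (column X: 2 ≤ 2)
No single strategy strictly dominates all others → no strictly dominant strategy.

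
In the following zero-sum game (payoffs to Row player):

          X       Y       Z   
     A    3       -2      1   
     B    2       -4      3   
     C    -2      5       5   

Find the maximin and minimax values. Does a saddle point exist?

Maximin = -2, Minimax = 3, Saddle: False

Work:
Row minimums: [-2, -4, -2] → maximin = -2
Column maximums: [3, 5, 5] → minimax = 3
No saddle point (maximin ≠ minimax). Mixed strategy needed.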